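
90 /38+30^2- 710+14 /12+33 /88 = 88423 /456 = 193.91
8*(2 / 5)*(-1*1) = -16 / 5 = -3.20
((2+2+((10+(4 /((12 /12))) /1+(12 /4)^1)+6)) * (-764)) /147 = -6876 /49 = -140.33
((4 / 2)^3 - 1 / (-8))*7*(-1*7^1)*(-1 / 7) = 455 / 8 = 56.88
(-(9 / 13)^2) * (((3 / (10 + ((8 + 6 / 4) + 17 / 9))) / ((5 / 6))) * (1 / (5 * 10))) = -13122 / 8133125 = -0.00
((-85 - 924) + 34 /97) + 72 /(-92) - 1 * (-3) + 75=-2078025 /2231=-931.43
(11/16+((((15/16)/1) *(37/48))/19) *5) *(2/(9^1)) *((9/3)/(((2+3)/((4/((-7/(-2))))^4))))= 45536/228095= 0.20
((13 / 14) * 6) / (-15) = -13 / 35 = -0.37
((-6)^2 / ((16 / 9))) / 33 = 27 / 44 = 0.61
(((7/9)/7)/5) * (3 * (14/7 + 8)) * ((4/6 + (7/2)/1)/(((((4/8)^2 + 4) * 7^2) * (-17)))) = -100/127449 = -0.00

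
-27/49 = -0.55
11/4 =2.75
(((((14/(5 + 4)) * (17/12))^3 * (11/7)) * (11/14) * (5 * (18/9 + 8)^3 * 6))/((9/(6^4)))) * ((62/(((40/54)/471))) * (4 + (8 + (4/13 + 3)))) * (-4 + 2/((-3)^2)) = -137032478909942000/1053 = -130135307606782.53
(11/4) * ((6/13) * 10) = 165/13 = 12.69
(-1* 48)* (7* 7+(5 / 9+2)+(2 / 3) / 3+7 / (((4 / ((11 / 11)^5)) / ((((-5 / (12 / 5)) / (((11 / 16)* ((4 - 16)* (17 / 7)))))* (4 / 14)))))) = -465224 / 187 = -2487.83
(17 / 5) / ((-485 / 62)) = -1054 / 2425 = -0.43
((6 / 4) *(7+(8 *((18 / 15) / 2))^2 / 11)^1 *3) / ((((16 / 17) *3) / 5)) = 127551 / 1760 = 72.47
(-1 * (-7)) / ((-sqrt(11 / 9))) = -21 * sqrt(11) / 11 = -6.33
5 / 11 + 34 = 379 / 11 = 34.45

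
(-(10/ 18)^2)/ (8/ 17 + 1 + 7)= -425/ 11664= -0.04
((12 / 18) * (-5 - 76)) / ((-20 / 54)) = 729 / 5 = 145.80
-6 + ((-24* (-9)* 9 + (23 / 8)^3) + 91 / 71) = 71360625 / 36352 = 1963.05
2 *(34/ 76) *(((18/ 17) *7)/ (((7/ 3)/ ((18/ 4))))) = 243/ 19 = 12.79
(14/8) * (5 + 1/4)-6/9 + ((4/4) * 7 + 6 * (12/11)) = 11651/528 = 22.07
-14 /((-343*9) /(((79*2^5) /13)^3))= 32311803904 /968877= 33349.75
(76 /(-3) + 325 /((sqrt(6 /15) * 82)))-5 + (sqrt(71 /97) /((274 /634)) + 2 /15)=-151 /5 + 317 * sqrt(6887) /13289 + 325 * sqrt(10) /164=-21.95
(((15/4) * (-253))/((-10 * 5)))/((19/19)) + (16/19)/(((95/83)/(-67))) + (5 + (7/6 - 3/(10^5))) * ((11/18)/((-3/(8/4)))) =-96002636761/2924100000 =-32.83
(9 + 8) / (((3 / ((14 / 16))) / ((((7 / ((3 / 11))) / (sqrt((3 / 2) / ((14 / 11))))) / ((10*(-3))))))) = -833*sqrt(231) / 3240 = -3.91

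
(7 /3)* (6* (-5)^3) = -1750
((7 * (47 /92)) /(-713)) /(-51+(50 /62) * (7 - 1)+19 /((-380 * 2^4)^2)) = 0.00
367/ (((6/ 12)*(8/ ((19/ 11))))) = 6973/ 44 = 158.48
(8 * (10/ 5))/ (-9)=-16/ 9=-1.78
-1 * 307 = -307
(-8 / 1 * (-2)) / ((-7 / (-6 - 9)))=240 / 7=34.29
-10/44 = -0.23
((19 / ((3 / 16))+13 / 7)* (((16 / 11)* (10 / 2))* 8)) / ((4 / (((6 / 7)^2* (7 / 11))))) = 378240 / 539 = 701.74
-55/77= -5/7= -0.71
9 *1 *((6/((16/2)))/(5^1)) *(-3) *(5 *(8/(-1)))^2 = -6480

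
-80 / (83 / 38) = -3040 / 83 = -36.63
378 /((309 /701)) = 88326 /103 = 857.53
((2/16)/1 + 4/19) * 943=48093/152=316.40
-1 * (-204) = 204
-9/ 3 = -3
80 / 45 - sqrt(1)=7 / 9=0.78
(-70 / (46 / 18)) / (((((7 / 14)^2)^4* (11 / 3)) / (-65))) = 31449600 / 253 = 124306.72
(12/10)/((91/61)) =366/455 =0.80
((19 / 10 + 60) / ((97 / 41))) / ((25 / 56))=710612 / 12125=58.61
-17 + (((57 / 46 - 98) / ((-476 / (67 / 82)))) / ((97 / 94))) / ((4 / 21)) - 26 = -2097641035 / 49760224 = -42.15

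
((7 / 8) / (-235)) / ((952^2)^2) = -1 / 220601063997440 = -0.00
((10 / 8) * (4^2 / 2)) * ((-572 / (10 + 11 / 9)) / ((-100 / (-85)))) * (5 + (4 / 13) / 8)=-220473 / 101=-2182.90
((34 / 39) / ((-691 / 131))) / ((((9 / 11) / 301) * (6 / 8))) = -58988776 / 727623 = -81.07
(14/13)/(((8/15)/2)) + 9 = 339/26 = 13.04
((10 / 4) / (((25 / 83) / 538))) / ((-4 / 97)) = -108285.95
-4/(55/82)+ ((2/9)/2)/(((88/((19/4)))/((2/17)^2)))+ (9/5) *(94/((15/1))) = 5.32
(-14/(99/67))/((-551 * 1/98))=91924/54549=1.69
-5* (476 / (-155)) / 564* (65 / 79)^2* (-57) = -9552725 / 9093137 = -1.05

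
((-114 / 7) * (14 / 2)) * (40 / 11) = -4560 / 11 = -414.55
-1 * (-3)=3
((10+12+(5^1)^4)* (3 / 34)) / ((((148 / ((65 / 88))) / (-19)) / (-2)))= 2397135 / 221408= 10.83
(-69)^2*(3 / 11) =14283 / 11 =1298.45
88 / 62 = 44 / 31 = 1.42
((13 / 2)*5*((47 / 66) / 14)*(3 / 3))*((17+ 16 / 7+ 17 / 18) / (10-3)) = 7787195 / 1629936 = 4.78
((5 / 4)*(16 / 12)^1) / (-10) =-1 / 6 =-0.17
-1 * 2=-2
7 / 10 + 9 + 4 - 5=87 / 10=8.70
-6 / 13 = -0.46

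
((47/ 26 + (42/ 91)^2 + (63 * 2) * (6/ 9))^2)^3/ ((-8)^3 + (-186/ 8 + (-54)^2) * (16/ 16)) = 604113221066122072509765625/ 3549882633942185008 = 170178364.57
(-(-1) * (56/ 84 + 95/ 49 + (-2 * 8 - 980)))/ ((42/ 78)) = -1898377/ 1029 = -1844.88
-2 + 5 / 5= -1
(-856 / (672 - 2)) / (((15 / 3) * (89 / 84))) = -35952 / 149075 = -0.24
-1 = -1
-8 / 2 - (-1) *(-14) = -18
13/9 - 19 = -17.56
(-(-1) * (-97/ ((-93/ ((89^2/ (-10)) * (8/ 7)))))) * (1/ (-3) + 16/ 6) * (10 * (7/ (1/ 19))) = -817510568/ 279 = -2930145.41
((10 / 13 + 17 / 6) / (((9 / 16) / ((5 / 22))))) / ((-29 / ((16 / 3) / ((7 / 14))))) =-179840 / 335907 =-0.54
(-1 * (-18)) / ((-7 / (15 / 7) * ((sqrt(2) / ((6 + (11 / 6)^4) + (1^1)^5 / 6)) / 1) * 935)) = -22633 * sqrt(2) / 439824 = -0.07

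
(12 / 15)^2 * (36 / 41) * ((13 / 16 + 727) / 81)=5.05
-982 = -982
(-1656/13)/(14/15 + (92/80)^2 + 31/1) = -1987200/518791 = -3.83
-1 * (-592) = 592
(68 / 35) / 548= 17 / 4795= 0.00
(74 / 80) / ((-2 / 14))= -259 / 40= -6.48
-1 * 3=-3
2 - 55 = -53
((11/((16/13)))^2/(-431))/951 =-0.00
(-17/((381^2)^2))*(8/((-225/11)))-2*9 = -85340449478554/4741136082225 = -18.00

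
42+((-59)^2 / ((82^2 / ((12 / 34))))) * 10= 1252449 / 28577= 43.83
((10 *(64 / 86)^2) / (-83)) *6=-61440 / 153467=-0.40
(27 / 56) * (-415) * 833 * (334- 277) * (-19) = 180508348.12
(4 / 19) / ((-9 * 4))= -1 / 171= -0.01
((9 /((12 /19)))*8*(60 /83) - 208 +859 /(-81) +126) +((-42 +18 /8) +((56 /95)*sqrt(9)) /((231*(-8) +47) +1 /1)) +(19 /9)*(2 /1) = -2920327123 /63868500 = -45.72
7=7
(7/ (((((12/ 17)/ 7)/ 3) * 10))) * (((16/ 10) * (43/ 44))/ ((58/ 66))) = 107457/ 2900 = 37.05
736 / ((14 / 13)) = 4784 / 7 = 683.43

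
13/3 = 4.33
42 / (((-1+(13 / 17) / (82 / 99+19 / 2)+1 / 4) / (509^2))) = -504389254040 / 31333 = -16097700.64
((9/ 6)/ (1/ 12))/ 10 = 9/ 5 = 1.80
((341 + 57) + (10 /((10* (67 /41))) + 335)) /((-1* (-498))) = 8192 /5561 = 1.47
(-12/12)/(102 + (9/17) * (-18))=-17/1572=-0.01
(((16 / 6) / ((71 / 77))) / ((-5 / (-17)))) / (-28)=-374 / 1065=-0.35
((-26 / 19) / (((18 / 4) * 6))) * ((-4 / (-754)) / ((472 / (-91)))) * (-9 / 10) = -91 / 1950540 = -0.00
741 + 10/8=2969/4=742.25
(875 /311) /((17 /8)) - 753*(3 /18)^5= 16816963 /13703904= 1.23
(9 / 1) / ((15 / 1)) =3 / 5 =0.60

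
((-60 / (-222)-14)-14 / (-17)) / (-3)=2706 / 629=4.30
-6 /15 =-2 /5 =-0.40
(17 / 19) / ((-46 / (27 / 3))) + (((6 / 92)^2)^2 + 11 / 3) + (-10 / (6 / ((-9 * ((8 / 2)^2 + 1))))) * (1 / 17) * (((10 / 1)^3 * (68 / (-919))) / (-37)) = 290619898885091 / 8678075372976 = 33.49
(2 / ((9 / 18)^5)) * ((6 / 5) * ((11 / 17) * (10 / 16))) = 528 / 17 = 31.06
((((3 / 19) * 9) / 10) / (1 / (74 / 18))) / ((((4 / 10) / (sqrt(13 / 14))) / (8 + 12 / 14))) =3441 * sqrt(182) / 3724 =12.47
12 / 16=0.75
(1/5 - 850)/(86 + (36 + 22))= -4249/720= -5.90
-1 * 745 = -745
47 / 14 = 3.36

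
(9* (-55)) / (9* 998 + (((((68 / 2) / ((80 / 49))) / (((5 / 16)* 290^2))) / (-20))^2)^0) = -495 / 8983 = -0.06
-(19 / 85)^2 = -361 / 7225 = -0.05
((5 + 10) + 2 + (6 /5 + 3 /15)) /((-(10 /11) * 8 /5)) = -253 /20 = -12.65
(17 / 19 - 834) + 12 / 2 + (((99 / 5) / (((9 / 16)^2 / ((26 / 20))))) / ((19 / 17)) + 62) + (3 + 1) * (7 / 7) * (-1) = -2976757 / 4275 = -696.32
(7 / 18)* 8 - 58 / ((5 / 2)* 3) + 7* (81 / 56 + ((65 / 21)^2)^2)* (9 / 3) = 723564859 / 370440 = 1953.26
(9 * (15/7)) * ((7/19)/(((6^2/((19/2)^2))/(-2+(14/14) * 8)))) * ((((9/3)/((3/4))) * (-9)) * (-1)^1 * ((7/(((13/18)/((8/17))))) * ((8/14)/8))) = 277020/221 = 1253.48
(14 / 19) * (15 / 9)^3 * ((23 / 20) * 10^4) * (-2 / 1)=-40250000 / 513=-78460.04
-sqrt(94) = -9.70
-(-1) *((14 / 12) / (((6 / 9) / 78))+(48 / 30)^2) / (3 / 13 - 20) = -90389 / 12850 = -7.03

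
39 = 39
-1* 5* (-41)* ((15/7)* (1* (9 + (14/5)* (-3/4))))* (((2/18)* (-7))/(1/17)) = -80155/2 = -40077.50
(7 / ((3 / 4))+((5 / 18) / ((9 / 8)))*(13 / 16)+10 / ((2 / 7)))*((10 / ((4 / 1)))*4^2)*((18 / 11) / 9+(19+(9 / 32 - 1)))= 468870355 / 14256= 32889.33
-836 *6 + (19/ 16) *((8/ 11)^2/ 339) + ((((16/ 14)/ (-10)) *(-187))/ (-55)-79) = -36576341867/ 7178325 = -5095.39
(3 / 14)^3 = 27 / 2744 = 0.01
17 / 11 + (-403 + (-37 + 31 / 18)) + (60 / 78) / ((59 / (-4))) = -66332711 / 151866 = -436.78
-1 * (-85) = 85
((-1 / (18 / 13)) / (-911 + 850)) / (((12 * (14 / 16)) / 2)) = 26 / 11529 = 0.00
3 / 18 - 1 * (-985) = 5911 / 6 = 985.17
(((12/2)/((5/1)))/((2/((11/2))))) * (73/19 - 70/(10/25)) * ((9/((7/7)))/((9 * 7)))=-53658/665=-80.69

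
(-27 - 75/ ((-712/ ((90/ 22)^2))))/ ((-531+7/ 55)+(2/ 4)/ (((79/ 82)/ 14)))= 858820455/ 17818363904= 0.05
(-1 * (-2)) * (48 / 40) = 12 / 5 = 2.40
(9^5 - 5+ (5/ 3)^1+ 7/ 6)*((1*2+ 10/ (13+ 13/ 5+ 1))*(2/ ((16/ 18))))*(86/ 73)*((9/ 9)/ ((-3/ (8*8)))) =-52648990848/ 6059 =-8689386.18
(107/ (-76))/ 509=-107/ 38684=-0.00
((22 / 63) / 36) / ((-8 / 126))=-11 / 72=-0.15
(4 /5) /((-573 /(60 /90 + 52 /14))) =-0.01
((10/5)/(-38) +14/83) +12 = 19107/1577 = 12.12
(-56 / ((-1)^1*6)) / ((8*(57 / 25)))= 175 / 342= 0.51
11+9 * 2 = 29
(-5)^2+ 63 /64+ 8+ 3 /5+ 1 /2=11227 /320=35.08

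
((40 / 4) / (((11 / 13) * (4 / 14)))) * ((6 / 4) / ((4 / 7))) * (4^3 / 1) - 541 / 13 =987769 / 143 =6907.48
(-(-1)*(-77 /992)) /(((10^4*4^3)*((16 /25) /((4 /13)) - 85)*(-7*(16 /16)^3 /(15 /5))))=-11 /17548083200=-0.00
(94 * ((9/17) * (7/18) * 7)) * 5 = 11515/17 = 677.35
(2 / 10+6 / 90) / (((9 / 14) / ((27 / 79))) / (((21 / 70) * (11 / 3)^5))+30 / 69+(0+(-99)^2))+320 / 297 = 101660053342289 / 94350854518965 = 1.08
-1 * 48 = -48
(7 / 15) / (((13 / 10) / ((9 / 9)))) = 14 / 39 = 0.36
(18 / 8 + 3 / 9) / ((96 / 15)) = 155 / 384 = 0.40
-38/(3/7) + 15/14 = -3679/42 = -87.60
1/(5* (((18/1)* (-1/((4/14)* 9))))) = -1/35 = -0.03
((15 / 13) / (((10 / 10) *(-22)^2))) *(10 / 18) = 25 / 18876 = 0.00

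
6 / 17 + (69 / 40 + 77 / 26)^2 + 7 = 134762473 / 4596800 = 29.32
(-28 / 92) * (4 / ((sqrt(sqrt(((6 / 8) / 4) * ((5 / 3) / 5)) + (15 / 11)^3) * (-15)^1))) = 616 * sqrt(163141) / 5116695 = 0.05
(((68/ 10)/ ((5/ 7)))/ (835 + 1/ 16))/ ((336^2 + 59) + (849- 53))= 3808/ 37995677775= 0.00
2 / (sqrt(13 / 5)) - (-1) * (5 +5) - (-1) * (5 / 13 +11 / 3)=15.29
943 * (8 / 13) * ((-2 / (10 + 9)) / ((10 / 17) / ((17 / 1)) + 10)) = -1090108 / 179075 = -6.09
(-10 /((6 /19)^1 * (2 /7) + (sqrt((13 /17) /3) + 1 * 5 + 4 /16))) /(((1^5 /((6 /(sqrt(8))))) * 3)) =-385410060 * sqrt(2) /407956019 + 1415120 * sqrt(1326) /407956019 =-1.21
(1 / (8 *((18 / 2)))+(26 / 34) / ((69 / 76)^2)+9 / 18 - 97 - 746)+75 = -496343483 / 647496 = -766.56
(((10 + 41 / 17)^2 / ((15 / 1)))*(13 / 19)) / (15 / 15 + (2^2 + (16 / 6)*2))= 578773 / 851105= 0.68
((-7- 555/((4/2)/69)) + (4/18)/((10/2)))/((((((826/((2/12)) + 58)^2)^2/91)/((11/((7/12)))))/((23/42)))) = -246517843/8656055578230480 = -0.00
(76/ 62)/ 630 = 19/ 9765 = 0.00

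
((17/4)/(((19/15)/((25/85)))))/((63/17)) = 0.27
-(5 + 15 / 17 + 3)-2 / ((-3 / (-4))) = -589 / 51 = -11.55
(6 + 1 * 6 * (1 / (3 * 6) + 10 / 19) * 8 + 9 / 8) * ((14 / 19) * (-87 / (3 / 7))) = -22714685 / 4332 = -5243.46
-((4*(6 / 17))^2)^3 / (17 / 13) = -2484338688 / 410338673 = -6.05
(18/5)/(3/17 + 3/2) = 204/95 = 2.15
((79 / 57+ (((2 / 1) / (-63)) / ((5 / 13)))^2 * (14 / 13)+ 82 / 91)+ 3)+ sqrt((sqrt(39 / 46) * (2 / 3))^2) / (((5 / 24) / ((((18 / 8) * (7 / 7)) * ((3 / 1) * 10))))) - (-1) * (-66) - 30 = -317580712 / 3501225+ 108 * sqrt(1794) / 23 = 108.18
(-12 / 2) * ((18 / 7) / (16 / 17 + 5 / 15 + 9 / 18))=-11016 / 1267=-8.69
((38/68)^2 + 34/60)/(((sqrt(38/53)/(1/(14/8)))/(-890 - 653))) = -23516863*sqrt(2014)/1153110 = -915.25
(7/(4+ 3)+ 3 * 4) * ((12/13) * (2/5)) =24/5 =4.80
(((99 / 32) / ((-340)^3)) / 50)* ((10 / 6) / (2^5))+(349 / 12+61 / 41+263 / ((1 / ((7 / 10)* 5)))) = 47081991188475941 / 49504174080000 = 951.07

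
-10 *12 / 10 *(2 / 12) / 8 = -1 / 4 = -0.25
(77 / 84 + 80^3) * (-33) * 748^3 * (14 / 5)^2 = -1385943555390885568 / 25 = -55437742215635422.72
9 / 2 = 4.50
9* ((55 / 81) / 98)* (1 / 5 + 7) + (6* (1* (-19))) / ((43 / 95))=-529724 / 2107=-251.41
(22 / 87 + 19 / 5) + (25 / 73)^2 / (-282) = 883041913 / 217902810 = 4.05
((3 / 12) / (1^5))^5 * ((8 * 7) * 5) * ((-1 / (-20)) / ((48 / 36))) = 21 / 2048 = 0.01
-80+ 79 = -1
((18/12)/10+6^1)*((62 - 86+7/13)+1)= -8979/65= -138.14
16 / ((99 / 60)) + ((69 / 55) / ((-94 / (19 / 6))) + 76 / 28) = 2685803 / 217140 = 12.37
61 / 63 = 0.97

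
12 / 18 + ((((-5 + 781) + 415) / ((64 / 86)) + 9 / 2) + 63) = 1668.57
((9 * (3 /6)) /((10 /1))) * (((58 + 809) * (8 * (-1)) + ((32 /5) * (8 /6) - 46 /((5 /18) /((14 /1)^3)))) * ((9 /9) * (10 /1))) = -10380012 /5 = -2076002.40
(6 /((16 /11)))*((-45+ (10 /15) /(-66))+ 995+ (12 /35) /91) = 299547253 /76440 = 3918.72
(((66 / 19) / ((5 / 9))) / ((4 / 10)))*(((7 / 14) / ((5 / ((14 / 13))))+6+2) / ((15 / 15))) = 156519 / 1235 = 126.74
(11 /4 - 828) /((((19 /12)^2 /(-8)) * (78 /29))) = 4594992 /4693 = 979.12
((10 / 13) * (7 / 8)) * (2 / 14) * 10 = 25 / 26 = 0.96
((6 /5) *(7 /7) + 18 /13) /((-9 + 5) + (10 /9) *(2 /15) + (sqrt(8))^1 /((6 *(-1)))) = -2592 /3805 + 2916 *sqrt(2) /49465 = -0.60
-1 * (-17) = 17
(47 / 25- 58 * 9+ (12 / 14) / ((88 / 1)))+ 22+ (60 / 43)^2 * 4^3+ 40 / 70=-372.93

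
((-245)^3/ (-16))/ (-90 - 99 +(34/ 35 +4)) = -514714375/ 103056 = -4994.51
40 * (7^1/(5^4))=56/125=0.45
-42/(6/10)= -70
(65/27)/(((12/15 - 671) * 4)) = -325/361908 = -0.00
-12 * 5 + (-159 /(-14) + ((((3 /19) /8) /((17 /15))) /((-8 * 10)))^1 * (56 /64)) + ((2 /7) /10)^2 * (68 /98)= -965718091207 /19853388800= -48.64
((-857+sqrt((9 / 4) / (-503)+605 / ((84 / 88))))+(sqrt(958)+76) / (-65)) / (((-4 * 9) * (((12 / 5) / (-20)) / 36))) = -278905 / 39 - 5 * sqrt(958) / 39+25 * sqrt(282872185953) / 63378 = -6945.58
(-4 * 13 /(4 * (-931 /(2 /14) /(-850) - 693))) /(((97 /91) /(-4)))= -574600 /8072243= -0.07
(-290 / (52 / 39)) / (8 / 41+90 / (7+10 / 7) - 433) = 70151 / 136150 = 0.52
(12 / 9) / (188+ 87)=4 / 825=0.00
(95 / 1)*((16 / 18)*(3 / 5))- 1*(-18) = 206 / 3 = 68.67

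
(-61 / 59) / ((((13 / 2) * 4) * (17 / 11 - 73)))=671 / 1205724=0.00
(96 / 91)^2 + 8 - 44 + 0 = -288900 / 8281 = -34.89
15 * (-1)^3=-15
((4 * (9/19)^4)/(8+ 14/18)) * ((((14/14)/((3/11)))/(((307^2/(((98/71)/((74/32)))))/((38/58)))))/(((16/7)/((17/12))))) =841658202/3890654945466187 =0.00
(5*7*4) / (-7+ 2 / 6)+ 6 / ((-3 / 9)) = -39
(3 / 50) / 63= 1 / 1050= 0.00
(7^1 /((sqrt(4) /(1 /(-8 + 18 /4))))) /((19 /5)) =-5 /19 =-0.26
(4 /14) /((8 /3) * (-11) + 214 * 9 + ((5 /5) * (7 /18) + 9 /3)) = 36 /239407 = 0.00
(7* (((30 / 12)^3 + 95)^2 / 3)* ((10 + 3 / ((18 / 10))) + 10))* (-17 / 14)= -751270.51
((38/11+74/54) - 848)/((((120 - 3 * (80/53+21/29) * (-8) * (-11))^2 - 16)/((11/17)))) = -591591532087/239167176394320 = -0.00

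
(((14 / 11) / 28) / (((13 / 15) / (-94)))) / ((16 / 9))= -6345 / 2288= -2.77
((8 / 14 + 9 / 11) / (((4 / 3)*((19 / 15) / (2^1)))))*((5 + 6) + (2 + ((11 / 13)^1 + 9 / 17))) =15297255 / 646646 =23.66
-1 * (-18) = 18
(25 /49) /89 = 25 /4361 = 0.01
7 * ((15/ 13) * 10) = 80.77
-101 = -101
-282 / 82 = -141 / 41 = -3.44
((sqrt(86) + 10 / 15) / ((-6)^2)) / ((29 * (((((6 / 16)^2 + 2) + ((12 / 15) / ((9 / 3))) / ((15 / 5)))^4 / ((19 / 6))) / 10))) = 40343961600000 / 49295659089646349 + 60515942400000 * sqrt(86) / 49295659089646349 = 0.01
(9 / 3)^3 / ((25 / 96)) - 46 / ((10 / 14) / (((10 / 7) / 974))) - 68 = 433254 / 12175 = 35.59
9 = 9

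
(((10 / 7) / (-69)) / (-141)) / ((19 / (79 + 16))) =50 / 68103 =0.00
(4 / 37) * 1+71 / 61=2871 / 2257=1.27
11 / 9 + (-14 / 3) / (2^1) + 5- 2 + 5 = 6.89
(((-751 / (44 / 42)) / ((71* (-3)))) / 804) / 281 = 5257 / 352893288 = 0.00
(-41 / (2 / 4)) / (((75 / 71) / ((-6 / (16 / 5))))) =2911 / 20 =145.55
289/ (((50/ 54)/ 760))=1186056/ 5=237211.20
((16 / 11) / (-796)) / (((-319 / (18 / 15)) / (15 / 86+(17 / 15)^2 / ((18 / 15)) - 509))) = -23580152 / 6755965425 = -0.00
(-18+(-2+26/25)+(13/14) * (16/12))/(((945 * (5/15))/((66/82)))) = -0.05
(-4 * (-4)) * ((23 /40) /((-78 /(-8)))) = 0.94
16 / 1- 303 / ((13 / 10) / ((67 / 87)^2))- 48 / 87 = -4027202 / 32799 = -122.78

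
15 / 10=3 / 2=1.50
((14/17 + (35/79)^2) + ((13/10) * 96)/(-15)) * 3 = -58089603/2652425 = -21.90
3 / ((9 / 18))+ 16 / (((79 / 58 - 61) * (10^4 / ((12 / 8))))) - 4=2.00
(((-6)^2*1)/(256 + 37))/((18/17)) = 34/293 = 0.12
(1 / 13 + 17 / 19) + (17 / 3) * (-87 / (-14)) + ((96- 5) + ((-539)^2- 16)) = 1005006099 / 3458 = 290632.19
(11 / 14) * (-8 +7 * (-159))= -12331 / 14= -880.79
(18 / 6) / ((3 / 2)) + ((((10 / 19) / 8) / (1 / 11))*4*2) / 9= 452 / 171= 2.64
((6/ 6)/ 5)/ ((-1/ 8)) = -8/ 5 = -1.60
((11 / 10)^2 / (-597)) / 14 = -121 / 835800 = -0.00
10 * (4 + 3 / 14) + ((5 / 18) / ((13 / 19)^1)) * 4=35845 / 819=43.77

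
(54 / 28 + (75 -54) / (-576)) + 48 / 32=3.39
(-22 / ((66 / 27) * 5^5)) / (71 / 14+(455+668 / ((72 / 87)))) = -189 / 83162500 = -0.00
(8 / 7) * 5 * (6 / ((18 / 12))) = 22.86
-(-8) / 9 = 8 / 9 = 0.89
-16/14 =-8/7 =-1.14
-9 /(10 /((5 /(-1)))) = 9 /2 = 4.50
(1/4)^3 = 1/64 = 0.02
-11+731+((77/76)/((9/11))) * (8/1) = 124814/171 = 729.91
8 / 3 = 2.67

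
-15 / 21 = -0.71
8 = 8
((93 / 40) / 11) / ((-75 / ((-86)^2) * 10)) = -2.08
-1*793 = -793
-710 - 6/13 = -9236/13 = -710.46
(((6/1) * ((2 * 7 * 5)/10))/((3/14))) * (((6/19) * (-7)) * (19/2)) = -4116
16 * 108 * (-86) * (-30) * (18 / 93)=26749440 / 31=862885.16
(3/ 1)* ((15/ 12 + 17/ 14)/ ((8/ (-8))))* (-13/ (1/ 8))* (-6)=-4613.14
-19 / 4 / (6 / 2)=-19 / 12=-1.58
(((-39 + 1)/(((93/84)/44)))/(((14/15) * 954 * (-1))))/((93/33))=91960/152799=0.60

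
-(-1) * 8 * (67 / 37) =536 / 37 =14.49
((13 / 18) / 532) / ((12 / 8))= 13 / 14364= 0.00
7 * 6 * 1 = 42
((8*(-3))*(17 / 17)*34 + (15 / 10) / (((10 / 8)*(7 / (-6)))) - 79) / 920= -0.97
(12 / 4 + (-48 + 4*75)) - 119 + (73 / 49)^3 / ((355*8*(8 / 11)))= 136.00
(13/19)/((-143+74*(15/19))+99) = 13/274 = 0.05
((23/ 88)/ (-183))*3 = -0.00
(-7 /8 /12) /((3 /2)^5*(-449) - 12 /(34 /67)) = 119 /5603049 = 0.00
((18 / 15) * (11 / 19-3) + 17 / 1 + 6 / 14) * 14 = 19316 / 95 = 203.33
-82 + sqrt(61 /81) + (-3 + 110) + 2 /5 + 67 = 93.27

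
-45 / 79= -0.57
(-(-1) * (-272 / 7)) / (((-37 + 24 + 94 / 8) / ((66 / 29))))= 71808 / 1015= 70.75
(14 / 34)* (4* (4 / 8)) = 14 / 17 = 0.82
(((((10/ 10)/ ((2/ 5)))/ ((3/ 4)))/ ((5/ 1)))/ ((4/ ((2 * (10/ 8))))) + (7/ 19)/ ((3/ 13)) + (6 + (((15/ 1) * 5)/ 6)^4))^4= 3038257815392340950870727841/ 8540717056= 355738024743240124.37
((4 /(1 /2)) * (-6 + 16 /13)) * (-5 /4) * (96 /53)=59520 /689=86.39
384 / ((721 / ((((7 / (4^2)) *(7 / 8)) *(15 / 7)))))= 45 / 103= 0.44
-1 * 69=-69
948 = 948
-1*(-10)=10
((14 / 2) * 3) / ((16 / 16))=21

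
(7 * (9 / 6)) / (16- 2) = 3 / 4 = 0.75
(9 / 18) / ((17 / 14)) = 7 / 17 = 0.41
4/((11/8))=32/11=2.91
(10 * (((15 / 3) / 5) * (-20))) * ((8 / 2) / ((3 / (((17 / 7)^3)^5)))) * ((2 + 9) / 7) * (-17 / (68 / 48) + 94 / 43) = 10629894244086851928884800 / 4287048043478529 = 2479536999.88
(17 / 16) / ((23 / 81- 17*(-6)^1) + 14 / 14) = 1377 / 133856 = 0.01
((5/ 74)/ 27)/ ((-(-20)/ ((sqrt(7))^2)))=7/ 7992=0.00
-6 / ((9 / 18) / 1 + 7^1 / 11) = -132 / 25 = -5.28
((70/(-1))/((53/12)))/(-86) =420/2279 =0.18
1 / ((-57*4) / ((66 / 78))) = -11 / 2964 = -0.00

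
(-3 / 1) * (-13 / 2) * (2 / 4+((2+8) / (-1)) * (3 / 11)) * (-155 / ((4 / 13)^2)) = 50058645 / 704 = 71106.03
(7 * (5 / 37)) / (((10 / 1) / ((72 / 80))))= 63 / 740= 0.09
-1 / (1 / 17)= -17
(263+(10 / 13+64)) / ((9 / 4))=17044 / 117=145.68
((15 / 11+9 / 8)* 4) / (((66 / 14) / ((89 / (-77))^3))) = -51462737 / 15782998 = -3.26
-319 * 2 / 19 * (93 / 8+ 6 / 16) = -7656 / 19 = -402.95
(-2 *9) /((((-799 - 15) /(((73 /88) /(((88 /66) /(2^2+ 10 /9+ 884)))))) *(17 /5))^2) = -2132665933225 /2965800899072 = -0.72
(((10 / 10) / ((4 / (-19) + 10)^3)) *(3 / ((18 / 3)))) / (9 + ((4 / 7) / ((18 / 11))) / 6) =48013 / 816035072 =0.00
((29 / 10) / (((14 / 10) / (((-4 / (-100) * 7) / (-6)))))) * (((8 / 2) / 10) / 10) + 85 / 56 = 158969 / 105000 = 1.51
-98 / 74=-49 / 37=-1.32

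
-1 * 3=-3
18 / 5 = 3.60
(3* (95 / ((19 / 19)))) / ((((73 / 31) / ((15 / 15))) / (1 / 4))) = 8835 / 292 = 30.26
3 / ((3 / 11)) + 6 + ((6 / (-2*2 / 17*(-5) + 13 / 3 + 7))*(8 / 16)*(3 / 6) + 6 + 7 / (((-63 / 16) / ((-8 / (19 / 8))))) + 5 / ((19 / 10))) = 31.74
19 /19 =1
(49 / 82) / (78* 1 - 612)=-49 / 43788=-0.00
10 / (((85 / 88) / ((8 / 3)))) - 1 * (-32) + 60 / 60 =3091 / 51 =60.61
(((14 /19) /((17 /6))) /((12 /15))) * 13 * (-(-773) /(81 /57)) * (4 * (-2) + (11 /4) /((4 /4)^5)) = -2462005 /204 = -12068.65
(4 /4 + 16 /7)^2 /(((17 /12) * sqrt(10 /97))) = 3174 * sqrt(970) /4165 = 23.73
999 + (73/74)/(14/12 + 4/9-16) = 9572760/9583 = 998.93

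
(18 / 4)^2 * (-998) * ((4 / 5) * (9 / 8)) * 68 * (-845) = 1045114083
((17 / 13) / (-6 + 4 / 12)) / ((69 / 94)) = -94 / 299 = -0.31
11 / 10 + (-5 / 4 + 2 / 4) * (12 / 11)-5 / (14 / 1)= -0.08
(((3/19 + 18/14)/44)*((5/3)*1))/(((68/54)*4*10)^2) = 729/33824560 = 0.00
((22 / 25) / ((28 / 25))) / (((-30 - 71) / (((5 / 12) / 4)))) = -55 / 67872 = -0.00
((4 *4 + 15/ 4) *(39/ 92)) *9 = 27729/ 368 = 75.35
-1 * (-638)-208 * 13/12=1238/3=412.67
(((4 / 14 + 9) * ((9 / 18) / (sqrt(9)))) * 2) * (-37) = -2405 / 21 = -114.52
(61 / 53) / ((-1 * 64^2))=-61 / 217088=-0.00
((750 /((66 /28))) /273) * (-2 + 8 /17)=-1000 /561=-1.78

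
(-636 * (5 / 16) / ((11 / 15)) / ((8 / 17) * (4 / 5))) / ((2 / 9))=-9122625 / 2816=-3239.57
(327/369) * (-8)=-872/123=-7.09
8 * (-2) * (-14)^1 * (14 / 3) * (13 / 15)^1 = 905.96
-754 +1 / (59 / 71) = -44415 / 59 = -752.80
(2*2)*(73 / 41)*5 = 1460 / 41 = 35.61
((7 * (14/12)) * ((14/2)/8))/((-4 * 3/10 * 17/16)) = -1715/306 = -5.60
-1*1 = -1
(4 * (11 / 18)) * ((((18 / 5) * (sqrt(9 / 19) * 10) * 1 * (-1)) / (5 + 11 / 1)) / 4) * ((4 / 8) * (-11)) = 363 * sqrt(19) / 304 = 5.20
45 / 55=9 / 11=0.82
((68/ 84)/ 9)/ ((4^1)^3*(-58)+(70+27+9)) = -17/ 681534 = -0.00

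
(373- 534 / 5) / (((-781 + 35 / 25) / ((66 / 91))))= -43923 / 177359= -0.25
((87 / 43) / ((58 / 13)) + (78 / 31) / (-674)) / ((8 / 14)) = 0.79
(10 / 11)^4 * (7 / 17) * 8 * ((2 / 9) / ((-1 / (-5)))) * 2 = 5.00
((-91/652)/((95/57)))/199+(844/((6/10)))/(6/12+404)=5474703029/1574491980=3.48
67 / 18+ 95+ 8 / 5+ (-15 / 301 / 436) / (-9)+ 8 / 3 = 608213317 / 5905620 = 102.99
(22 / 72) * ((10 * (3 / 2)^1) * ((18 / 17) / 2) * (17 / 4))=165 / 16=10.31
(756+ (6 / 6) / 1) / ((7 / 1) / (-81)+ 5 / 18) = 122634 / 31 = 3955.94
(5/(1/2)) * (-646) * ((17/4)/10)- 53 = -5597/2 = -2798.50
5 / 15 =0.33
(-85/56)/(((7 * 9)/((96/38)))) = -170/2793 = -0.06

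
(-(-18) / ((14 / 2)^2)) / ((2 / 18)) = 3.31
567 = 567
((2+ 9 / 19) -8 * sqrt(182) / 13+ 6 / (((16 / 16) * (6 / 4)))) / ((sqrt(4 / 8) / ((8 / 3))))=-128 * sqrt(91) / 39+ 328 * sqrt(2) / 19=-6.89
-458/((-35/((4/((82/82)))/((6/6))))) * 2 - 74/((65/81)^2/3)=-7099714/29575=-240.06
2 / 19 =0.11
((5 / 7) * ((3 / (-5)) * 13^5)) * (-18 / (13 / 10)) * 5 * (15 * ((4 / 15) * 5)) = 1542294000 / 7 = 220327714.29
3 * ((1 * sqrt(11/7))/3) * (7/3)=sqrt(77)/3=2.92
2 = 2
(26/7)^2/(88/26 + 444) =2197/71246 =0.03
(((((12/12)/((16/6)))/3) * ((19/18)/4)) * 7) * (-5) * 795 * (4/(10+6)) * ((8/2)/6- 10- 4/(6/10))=3671.35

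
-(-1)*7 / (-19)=-7 / 19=-0.37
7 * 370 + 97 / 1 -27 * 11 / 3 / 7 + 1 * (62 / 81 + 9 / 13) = 19712375 / 7371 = 2674.31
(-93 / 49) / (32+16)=-31 / 784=-0.04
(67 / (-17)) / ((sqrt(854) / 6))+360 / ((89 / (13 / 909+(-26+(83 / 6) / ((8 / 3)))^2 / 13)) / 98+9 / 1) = 197649075400 / 4956184581 - 201 * sqrt(854) / 7259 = 39.07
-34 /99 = -0.34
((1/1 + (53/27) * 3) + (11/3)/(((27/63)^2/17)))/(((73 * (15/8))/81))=74792/365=204.91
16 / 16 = 1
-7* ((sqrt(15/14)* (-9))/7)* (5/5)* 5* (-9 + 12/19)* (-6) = 21465* sqrt(210)/133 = 2338.78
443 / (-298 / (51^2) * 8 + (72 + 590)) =1152243 / 1719478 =0.67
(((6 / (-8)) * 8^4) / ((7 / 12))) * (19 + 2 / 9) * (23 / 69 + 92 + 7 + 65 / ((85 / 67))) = -777342976 / 51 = -15242019.14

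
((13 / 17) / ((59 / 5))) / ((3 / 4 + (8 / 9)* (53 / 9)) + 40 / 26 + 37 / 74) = 273780 / 33894379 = 0.01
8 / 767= 0.01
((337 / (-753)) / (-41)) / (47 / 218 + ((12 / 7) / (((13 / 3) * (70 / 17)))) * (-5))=-46797842 / 1135169337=-0.04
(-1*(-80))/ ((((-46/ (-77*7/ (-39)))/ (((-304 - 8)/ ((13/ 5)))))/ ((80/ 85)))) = 13798400/ 5083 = 2714.62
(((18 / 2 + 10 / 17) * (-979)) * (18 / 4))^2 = 2062650333249 / 1156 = 1784299596.24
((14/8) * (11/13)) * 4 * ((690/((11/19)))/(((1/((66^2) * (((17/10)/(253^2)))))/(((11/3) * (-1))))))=-895356/299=-2994.50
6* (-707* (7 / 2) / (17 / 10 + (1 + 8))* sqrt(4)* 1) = -2775.14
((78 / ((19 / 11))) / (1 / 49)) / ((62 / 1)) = 21021 / 589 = 35.69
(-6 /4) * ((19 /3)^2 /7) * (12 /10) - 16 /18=-3529 /315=-11.20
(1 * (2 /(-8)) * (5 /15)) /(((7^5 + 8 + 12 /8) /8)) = -4 /100899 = -0.00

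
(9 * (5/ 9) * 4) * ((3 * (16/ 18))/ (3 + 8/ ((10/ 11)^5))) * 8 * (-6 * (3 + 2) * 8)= -1280000000/ 198551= -6446.71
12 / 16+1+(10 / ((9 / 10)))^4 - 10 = 399783487 / 26244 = 15233.33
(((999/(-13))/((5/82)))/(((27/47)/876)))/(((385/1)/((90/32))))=-140530329/10010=-14038.99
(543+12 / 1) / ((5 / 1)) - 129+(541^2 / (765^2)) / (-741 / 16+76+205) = -39550674854 / 2197519875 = -18.00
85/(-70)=-17/14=-1.21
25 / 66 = 0.38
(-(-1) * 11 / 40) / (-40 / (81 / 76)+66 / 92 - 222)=-0.00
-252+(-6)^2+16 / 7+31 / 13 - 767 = -89028 / 91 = -978.33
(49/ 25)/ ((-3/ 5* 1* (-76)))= 49/ 1140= 0.04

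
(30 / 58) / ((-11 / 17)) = -255 / 319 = -0.80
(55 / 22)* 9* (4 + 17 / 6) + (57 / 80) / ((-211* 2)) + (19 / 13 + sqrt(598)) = sqrt(598) + 68118499 / 438880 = 179.66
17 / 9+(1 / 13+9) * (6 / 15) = 3229 / 585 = 5.52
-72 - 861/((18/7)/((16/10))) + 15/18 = -6069/10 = -606.90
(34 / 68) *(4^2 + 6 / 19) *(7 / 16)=1085 / 304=3.57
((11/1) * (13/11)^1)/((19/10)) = 130/19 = 6.84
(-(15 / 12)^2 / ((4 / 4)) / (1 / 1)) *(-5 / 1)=125 / 16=7.81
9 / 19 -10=-9.53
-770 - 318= -1088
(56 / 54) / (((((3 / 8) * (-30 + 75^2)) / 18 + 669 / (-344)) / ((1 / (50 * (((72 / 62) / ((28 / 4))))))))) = 522536 / 479056275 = 0.00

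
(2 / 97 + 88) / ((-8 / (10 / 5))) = -4269 / 194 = -22.01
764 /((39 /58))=1136.21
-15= -15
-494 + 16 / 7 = -491.71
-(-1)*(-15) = -15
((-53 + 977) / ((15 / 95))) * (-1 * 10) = -58520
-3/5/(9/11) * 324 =-1188/5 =-237.60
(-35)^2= 1225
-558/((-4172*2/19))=5301/4172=1.27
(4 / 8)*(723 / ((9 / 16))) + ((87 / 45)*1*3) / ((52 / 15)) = 100517 / 156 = 644.34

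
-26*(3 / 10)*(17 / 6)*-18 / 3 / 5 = 663 / 25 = 26.52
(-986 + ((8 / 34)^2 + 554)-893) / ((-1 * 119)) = 382909 / 34391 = 11.13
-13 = -13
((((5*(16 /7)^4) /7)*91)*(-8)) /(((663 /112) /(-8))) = 335544320 /17493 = 19181.63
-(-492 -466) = 958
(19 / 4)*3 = 57 / 4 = 14.25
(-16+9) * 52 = -364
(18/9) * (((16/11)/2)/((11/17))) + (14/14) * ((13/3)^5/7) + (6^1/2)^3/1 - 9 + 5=243.53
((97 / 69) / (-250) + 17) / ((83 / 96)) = 19.66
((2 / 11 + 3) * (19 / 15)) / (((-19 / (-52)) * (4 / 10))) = 27.58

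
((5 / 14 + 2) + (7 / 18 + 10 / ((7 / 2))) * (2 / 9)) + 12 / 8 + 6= 5998 / 567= 10.58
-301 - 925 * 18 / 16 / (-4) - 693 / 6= -5003 / 32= -156.34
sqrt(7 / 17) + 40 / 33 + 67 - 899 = -27416 / 33 + sqrt(119) / 17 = -830.15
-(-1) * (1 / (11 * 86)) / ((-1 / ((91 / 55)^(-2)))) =-275 / 712166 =-0.00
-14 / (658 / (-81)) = 81 / 47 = 1.72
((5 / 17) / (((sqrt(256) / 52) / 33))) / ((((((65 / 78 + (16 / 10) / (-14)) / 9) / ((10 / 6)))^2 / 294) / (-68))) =-6257426175000 / 22801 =-274436479.76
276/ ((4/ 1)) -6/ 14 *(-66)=681/ 7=97.29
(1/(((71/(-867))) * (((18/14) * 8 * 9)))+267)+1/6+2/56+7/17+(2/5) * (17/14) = 2445186089/9124920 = 267.97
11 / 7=1.57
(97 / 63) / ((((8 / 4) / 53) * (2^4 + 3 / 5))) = 25705 / 10458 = 2.46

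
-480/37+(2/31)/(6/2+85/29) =-1278607/98642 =-12.96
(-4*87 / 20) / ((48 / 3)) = -87 / 80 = -1.09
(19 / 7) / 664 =0.00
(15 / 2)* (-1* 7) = -105 / 2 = -52.50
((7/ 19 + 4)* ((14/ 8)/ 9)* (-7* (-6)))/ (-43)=-4067/ 4902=-0.83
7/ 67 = 0.10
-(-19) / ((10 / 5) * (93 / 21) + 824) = 133 / 5830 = 0.02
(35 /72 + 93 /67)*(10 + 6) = 18082 /603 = 29.99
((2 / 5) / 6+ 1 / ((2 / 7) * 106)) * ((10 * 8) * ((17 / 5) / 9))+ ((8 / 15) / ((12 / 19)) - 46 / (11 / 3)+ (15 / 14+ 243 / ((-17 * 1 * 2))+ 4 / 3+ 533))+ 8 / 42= 4868016532 / 9365895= 519.76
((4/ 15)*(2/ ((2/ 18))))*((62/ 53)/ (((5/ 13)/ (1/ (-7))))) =-19344/ 9275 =-2.09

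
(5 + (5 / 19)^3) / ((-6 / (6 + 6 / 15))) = -110144 / 20577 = -5.35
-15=-15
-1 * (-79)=79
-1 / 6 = -0.17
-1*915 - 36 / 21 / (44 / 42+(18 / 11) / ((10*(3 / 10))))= -84279 / 92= -916.08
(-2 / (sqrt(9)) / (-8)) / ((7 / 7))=1 / 12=0.08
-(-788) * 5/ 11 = 3940/ 11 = 358.18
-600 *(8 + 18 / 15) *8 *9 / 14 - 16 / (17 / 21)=-3380592 / 119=-28408.34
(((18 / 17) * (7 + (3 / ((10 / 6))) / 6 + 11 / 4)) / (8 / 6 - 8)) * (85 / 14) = -5427 / 560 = -9.69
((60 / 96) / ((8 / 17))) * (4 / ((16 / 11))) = 935 / 256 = 3.65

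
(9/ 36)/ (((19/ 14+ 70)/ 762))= 889/ 333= 2.67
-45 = -45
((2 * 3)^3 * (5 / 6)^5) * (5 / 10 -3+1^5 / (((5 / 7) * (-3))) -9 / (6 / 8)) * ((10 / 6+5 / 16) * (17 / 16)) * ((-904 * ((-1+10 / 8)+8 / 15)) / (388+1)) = 481398998125 / 96795648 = 4973.35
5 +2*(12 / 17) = 109 / 17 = 6.41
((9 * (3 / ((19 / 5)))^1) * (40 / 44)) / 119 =1350 / 24871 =0.05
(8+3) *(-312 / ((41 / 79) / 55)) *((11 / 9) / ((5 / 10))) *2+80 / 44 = -2405806660 / 1353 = -1778127.61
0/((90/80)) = 0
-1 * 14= -14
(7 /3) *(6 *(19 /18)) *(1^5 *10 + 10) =295.56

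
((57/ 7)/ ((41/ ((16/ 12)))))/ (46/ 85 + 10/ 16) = 51680/ 227591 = 0.23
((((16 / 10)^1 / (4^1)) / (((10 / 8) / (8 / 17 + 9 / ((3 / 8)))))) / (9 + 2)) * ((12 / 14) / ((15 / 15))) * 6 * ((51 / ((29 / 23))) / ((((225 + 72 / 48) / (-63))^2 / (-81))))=-168740941824 / 181837975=-927.97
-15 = -15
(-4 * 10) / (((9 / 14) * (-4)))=140 / 9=15.56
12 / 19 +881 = 16751 / 19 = 881.63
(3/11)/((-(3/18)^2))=-108/11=-9.82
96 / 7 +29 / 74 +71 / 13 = 131769 / 6734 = 19.57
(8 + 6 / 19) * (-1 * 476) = -75208 / 19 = -3958.32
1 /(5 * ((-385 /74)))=-74 /1925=-0.04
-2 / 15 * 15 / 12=-1 / 6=-0.17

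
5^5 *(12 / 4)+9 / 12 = 37503 / 4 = 9375.75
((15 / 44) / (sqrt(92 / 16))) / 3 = 5 *sqrt(23) / 506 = 0.05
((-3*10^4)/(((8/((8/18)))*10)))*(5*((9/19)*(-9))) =67500/19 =3552.63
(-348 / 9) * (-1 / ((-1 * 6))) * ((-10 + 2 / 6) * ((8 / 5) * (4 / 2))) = 26912 / 135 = 199.35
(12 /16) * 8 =6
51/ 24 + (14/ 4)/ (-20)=39/ 20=1.95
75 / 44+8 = 9.70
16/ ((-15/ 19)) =-304/ 15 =-20.27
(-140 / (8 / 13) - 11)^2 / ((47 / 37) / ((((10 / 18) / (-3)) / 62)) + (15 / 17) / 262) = -31246936785 / 233619358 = -133.75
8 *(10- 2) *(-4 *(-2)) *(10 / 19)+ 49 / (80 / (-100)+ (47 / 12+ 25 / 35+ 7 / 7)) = 10779500 / 38551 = 279.62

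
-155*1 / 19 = -155 / 19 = -8.16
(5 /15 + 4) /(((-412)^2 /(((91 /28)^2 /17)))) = 2197 /138511104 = 0.00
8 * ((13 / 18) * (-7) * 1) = -364 / 9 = -40.44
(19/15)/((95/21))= 7/25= 0.28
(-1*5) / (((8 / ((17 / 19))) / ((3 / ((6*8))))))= -85 / 2432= -0.03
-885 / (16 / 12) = -2655 / 4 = -663.75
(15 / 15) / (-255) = -1 / 255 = -0.00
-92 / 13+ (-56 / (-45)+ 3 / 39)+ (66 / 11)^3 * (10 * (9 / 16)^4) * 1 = 38797211 / 184320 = 210.49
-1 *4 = -4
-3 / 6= -1 / 2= -0.50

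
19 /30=0.63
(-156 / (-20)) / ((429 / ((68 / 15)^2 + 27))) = 10699 / 12375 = 0.86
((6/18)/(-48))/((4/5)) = -5/576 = -0.01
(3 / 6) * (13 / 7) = 0.93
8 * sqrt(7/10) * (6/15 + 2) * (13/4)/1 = 156 * sqrt(70)/25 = 52.21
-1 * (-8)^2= -64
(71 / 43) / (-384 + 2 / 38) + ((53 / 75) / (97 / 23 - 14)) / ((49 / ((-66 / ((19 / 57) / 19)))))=31942348579 / 5763961875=5.54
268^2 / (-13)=-71824 / 13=-5524.92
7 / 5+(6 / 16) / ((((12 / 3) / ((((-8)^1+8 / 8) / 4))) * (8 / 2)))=3479 / 2560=1.36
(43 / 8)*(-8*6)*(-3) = 774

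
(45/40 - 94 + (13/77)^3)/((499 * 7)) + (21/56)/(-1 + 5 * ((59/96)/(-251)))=-123548584792685/311164722685432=-0.40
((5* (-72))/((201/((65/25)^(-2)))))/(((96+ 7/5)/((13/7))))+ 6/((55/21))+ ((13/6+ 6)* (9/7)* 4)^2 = 288448866894/163308145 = 1766.29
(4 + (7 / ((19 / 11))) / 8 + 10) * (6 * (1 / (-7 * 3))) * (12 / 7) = -135 / 19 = -7.11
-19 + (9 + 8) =-2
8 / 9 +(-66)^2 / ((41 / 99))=3881524 / 369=10519.04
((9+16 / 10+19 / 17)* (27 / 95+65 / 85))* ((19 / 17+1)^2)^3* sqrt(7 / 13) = 3672719400075264* sqrt(91) / 43075302198175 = 813.35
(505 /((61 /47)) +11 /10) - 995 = -368929 /610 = -604.80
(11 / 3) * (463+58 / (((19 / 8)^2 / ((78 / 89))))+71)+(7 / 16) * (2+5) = 1025097745 / 514064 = 1994.11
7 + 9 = 16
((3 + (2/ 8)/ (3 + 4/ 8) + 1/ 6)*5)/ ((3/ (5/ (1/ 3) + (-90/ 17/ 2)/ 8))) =475/ 6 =79.17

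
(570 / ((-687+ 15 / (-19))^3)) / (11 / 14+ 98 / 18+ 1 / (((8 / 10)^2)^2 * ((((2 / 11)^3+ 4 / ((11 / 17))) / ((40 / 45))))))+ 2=56446071941571374 / 28223039727418833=2.00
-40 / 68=-0.59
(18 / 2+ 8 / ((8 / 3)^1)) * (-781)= -9372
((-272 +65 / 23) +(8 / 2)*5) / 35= -5731 / 805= -7.12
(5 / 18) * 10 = 25 / 9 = 2.78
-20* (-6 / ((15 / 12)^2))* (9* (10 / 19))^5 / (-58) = -226748160000 / 71806871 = -3157.75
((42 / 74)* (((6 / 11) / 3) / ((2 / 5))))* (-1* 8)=-840 / 407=-2.06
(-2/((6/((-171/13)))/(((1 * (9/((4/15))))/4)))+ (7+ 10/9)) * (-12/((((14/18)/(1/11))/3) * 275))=-759951/1101100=-0.69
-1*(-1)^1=1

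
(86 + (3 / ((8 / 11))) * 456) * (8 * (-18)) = -283248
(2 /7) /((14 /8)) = 8 /49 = 0.16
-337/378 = -0.89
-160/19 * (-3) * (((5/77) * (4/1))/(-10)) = -960/1463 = -0.66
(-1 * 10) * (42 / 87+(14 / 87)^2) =-38500 / 7569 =-5.09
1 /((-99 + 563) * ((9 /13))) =13 /4176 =0.00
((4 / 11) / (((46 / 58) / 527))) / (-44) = -15283 / 2783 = -5.49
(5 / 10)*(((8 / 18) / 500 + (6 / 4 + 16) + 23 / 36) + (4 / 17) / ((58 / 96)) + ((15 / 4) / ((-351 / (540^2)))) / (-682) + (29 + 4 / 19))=9774104161519 / 373715199000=26.15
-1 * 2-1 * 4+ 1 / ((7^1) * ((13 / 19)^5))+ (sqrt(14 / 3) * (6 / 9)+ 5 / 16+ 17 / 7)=-13700623 / 5940688+ 2 * sqrt(42) / 9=-0.87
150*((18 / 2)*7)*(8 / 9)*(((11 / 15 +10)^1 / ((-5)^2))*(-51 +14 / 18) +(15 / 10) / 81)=-2714488 / 15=-180965.87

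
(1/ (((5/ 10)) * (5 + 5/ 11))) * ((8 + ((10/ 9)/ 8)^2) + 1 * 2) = 28567/ 7776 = 3.67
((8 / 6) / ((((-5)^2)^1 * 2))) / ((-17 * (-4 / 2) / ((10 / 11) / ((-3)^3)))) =-2 / 75735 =-0.00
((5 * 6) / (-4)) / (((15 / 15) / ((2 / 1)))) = -15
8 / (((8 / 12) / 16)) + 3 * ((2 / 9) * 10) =596 / 3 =198.67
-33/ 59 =-0.56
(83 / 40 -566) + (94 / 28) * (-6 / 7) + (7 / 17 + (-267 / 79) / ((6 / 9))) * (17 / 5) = -90215863 / 154840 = -582.64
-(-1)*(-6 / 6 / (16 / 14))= -7 / 8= -0.88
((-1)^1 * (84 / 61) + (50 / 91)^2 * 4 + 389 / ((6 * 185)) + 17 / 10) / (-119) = -31020014 / 1962472785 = -0.02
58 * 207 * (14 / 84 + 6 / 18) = 6003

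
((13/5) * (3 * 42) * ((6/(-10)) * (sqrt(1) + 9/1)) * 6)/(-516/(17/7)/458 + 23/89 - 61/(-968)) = 82781.81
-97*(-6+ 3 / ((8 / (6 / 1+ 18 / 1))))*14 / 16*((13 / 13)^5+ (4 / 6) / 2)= -679 / 2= -339.50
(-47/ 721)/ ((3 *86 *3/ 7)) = -47/ 79722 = -0.00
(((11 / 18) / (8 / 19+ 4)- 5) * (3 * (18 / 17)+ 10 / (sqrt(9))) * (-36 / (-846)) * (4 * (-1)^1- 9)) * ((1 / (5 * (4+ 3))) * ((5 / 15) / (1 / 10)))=15863458 / 9513693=1.67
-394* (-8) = 3152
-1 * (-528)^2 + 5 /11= -3066619 /11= -278783.55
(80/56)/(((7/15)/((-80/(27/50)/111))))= -4.09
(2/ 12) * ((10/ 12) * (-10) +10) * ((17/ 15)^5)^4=4064231406647572522401601/ 1197092422828674316406250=3.40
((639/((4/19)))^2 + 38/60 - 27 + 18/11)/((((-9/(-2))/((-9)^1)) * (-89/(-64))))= -194572600616/14685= -13249751.49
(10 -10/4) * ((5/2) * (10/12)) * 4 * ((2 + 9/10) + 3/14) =2725/14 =194.64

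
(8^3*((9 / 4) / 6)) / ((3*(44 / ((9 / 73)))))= 144 / 803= 0.18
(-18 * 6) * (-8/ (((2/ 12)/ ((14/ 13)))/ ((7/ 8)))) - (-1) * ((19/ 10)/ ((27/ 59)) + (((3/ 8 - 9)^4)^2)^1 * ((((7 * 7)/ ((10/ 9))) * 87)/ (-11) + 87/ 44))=-13760001727880732955253/ 1295536619520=-10621082816.62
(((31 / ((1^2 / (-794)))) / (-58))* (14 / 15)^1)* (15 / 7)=24614 / 29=848.76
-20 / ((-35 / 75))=42.86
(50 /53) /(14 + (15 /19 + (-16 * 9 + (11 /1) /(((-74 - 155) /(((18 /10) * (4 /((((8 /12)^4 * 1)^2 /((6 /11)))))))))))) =-34808000 /4945800629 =-0.01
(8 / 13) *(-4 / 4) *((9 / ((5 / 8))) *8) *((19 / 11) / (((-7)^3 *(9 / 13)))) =9728 / 18865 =0.52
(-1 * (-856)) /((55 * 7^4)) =0.01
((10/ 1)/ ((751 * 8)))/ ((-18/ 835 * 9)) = -4175/ 486648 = -0.01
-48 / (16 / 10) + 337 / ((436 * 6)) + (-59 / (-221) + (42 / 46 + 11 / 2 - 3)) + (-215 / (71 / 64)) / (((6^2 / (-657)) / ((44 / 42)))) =8104730968661 / 2202890872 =3679.13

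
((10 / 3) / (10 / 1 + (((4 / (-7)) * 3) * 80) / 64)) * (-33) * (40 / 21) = -80 / 3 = -26.67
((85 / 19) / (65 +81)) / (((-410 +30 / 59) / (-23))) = 0.00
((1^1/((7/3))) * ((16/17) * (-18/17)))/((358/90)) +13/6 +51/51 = 6646943/2172702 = 3.06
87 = 87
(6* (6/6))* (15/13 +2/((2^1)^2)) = 129/13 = 9.92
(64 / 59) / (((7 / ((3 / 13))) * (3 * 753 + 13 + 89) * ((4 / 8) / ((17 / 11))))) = 0.00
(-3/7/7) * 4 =-12/49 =-0.24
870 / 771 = 290 / 257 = 1.13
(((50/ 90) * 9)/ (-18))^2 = 25/ 324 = 0.08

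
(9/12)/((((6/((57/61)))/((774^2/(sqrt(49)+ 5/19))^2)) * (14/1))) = 51284179101033/903532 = 56759671.05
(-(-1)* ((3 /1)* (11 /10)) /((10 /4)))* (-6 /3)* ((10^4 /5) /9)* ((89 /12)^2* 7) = -6099170 /27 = -225895.19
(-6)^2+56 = 92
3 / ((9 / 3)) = 1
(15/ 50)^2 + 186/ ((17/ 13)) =241953/ 1700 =142.33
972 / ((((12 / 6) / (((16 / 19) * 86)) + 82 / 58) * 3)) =6464448 / 28759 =224.78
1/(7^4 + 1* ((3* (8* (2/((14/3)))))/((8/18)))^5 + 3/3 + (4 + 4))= 16807/111617605702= 0.00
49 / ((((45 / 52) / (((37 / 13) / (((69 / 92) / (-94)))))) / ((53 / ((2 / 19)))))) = -1372919632 / 135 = -10169775.05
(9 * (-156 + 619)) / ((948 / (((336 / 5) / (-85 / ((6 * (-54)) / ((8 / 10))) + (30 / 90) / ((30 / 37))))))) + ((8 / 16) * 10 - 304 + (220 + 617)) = 1013.67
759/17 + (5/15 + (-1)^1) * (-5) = 2447/51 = 47.98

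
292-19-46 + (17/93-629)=-37369/93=-401.82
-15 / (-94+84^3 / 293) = -4395 / 565162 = -0.01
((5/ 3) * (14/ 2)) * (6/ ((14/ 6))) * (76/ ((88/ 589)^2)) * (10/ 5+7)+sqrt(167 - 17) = 5 * sqrt(6)+889852365/ 968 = 919281.22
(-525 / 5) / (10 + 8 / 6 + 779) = -315 / 2371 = -0.13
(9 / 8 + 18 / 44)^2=18225 / 7744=2.35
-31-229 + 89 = -171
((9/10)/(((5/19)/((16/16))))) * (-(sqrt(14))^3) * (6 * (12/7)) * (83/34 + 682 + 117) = -167744844 * sqrt(14)/425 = -1476808.79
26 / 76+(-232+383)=5751 / 38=151.34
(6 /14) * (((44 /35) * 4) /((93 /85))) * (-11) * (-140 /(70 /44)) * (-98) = -5792512 /31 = -186855.23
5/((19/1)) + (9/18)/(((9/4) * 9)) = 443/1539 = 0.29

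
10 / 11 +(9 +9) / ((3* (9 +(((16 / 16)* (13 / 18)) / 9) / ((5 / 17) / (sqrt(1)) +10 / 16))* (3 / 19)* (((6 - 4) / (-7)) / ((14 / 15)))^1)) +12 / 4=-9868963 / 1012099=-9.75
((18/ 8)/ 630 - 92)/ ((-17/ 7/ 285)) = 1468263/ 136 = 10796.05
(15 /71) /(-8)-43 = -24439 /568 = -43.03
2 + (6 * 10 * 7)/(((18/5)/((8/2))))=1406/3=468.67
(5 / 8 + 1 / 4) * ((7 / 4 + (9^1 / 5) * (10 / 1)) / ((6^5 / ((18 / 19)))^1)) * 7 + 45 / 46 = 5998793 / 6041088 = 0.99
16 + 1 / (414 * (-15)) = 99359 / 6210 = 16.00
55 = 55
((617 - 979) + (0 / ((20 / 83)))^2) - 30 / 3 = -372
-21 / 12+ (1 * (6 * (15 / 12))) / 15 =-5 / 4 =-1.25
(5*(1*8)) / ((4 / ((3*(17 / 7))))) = 510 / 7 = 72.86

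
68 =68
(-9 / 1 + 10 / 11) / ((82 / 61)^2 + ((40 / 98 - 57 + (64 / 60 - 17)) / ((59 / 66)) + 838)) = -4787047895 / 448877129118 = -0.01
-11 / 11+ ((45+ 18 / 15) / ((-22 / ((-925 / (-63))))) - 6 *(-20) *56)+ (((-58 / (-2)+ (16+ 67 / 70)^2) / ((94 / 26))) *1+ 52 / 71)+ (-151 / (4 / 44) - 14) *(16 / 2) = -324910764289 / 49053900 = -6623.55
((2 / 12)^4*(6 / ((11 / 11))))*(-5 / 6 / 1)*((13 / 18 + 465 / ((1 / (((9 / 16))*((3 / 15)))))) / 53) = -38185 / 9891072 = -0.00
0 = 0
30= 30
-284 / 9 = -31.56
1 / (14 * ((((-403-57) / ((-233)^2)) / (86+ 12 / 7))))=-739.43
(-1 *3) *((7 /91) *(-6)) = 18 /13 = 1.38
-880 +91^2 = 7401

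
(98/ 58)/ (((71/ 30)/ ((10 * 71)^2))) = 10437000/ 29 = 359896.55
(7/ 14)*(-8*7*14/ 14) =-28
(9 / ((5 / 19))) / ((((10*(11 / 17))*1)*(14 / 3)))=8721 / 7700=1.13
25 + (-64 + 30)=-9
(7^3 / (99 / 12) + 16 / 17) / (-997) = -23852 / 559317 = -0.04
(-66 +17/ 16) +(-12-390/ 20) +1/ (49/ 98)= -1511/ 16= -94.44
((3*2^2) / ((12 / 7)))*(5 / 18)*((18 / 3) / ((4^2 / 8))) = 35 / 6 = 5.83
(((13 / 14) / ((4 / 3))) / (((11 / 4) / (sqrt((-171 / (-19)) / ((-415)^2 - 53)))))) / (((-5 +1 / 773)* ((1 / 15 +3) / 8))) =-34785* sqrt(43043) / 7552549928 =-0.00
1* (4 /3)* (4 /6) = 8 /9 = 0.89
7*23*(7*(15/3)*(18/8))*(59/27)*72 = 1994790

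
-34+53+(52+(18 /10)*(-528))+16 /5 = -876.20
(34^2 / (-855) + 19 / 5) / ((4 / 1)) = 0.61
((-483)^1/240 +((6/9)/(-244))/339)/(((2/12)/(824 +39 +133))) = -829003751/68930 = -12026.75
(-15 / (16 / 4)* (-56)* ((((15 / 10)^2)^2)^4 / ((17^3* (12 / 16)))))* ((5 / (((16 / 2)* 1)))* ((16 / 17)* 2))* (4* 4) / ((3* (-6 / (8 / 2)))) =-837019575 / 5345344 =-156.59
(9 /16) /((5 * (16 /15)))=27 /256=0.11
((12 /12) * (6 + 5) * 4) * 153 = 6732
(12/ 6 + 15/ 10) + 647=1301/ 2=650.50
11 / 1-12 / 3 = 7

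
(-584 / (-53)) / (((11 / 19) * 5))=11096 / 2915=3.81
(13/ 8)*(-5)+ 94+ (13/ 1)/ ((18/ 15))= 2321/ 24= 96.71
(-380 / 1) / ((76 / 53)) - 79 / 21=-5644 / 21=-268.76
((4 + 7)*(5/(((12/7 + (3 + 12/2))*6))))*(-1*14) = -11.98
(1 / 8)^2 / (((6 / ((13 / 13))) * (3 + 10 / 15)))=1 / 1408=0.00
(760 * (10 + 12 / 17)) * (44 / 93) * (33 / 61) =66946880 / 32147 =2082.52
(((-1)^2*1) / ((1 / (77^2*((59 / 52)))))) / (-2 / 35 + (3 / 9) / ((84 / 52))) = 110190465 / 2444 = 45086.11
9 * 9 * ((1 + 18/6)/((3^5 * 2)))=2/3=0.67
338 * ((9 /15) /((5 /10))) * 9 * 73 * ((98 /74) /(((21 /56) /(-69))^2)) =2210370349824 /185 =11947947836.89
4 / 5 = 0.80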